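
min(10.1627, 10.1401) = 10.1401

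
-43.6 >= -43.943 True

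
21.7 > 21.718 False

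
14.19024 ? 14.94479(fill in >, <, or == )<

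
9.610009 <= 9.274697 False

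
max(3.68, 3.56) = 3.68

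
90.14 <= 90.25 True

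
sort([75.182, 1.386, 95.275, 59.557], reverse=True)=[95.275, 75.182, 59.557, 1.386]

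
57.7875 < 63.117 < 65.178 True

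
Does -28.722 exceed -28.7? No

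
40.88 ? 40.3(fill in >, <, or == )>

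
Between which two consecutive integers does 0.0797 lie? 0 and 1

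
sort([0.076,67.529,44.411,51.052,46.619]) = [0.076,44.411,46.619,51.052,67.529]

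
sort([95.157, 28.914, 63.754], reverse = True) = [95.157, 63.754, 28.914]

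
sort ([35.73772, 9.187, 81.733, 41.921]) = [9.187, 35.73772, 41.921, 81.733]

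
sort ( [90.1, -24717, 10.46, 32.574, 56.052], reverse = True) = [90.1, 56.052, 32.574, 10.46, -24717]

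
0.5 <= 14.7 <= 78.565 True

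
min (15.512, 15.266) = 15.266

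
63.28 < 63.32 True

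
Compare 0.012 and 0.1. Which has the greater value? 0.1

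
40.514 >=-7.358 True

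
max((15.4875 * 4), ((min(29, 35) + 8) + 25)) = 62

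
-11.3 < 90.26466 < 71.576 False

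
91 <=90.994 False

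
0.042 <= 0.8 True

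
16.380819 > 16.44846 False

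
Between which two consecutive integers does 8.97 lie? 8 and 9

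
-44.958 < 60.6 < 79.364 True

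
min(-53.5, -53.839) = -53.839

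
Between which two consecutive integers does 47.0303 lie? 47 and 48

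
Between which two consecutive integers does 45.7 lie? 45 and 46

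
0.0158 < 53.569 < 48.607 False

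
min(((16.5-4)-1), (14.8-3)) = 11.5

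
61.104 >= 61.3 False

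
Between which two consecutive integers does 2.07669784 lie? 2 and 3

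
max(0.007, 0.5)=0.5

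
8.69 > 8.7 False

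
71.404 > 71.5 False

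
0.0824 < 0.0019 False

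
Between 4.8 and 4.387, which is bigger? 4.8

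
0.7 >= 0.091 True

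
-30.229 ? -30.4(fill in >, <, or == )>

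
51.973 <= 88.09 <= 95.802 True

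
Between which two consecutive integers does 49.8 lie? 49 and 50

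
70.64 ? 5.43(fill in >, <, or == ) >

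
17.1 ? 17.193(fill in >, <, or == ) <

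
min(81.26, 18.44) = 18.44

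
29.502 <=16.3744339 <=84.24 False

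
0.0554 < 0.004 False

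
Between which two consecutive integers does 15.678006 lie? 15 and 16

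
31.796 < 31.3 False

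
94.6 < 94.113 False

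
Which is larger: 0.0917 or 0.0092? 0.0917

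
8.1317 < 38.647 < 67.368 True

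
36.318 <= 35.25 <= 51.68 False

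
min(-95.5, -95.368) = -95.5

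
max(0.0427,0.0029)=0.0427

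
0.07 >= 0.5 False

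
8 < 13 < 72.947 True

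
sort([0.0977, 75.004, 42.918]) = [0.0977, 42.918, 75.004]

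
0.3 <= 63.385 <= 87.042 True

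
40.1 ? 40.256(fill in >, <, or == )<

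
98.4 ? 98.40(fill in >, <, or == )==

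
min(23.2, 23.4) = 23.2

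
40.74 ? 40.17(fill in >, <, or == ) >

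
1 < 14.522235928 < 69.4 True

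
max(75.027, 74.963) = 75.027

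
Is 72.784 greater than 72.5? Yes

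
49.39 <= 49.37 False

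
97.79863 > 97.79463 True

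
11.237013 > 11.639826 False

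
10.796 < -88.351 False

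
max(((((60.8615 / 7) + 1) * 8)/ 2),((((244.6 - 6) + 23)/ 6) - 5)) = 38.778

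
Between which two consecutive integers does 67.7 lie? 67 and 68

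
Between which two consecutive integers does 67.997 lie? 67 and 68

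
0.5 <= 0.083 False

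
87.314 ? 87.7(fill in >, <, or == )<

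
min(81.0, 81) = 81.0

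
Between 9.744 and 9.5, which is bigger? 9.744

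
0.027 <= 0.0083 False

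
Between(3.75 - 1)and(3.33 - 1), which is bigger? (3.75 - 1)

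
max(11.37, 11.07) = 11.37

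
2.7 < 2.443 False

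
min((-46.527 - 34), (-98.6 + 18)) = -80.6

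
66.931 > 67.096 False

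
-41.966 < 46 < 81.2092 True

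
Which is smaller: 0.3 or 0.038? 0.038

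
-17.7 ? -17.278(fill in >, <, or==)<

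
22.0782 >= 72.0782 False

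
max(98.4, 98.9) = 98.9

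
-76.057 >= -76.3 True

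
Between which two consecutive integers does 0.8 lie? 0 and 1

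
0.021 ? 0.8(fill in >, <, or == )<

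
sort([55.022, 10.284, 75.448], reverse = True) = [75.448, 55.022, 10.284]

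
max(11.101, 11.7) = 11.7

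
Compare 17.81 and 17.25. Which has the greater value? 17.81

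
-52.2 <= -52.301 False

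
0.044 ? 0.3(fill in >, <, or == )<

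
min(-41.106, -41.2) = -41.2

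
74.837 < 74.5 False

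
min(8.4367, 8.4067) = 8.4067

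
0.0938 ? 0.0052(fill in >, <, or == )>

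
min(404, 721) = 404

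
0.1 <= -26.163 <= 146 False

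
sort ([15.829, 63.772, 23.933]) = [15.829, 23.933, 63.772]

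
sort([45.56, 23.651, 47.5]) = [23.651, 45.56, 47.5]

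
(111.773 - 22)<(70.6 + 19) False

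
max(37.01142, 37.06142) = 37.06142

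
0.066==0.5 False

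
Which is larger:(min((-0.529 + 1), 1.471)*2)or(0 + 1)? (0 + 1)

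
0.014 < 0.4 True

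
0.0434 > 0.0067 True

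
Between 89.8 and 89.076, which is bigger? 89.8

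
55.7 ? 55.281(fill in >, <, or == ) >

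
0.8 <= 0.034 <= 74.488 False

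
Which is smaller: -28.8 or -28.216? -28.8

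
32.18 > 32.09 True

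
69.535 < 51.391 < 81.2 False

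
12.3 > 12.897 False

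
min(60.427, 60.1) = 60.1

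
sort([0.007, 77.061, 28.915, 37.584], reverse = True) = [77.061, 37.584, 28.915, 0.007]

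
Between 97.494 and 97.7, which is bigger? 97.7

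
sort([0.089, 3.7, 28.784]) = [0.089, 3.7, 28.784]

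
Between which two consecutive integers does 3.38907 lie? 3 and 4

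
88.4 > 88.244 True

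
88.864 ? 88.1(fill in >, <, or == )>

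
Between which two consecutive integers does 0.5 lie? 0 and 1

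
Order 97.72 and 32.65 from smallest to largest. 32.65, 97.72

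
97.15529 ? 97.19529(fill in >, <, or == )<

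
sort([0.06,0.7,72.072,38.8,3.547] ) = [0.06,0.7,3.547,38.8,72.072]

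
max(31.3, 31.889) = 31.889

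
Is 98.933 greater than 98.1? Yes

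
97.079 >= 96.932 True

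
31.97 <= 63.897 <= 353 True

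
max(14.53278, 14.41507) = 14.53278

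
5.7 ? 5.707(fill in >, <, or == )<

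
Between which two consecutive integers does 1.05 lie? 1 and 2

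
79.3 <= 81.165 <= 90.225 True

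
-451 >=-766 True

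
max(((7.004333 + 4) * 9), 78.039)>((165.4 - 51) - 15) False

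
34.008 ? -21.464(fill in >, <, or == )>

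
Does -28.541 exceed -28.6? Yes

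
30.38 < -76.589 False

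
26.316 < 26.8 True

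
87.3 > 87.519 False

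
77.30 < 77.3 False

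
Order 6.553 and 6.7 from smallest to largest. 6.553, 6.7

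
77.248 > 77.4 False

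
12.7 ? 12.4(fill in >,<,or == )>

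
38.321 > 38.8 False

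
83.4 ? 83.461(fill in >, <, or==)<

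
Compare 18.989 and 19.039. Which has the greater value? 19.039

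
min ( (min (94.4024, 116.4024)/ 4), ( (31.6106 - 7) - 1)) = 23.6006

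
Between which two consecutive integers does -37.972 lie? -38 and -37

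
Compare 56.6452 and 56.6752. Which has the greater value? 56.6752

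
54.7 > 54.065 True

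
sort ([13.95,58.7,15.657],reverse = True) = [58.7,15.657,13.95]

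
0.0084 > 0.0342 False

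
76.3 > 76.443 False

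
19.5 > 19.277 True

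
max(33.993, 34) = 34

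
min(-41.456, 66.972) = -41.456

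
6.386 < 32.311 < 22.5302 False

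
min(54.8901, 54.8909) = 54.8901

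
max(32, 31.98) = 32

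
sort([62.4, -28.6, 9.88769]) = [-28.6, 9.88769, 62.4]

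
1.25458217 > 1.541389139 False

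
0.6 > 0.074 True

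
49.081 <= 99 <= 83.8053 False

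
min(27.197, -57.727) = -57.727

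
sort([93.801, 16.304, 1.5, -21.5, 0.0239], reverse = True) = [93.801, 16.304, 1.5, 0.0239, -21.5]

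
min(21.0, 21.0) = 21.0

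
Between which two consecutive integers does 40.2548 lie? 40 and 41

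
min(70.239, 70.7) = 70.239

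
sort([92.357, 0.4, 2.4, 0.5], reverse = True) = [92.357, 2.4, 0.5, 0.4]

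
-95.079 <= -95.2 False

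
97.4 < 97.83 True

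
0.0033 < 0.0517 True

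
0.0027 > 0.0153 False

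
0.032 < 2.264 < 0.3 False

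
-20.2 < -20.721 False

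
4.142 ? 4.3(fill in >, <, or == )<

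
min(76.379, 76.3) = 76.3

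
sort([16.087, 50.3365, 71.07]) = [16.087, 50.3365, 71.07]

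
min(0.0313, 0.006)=0.006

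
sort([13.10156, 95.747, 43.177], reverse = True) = [95.747, 43.177, 13.10156]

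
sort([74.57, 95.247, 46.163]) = [46.163, 74.57, 95.247]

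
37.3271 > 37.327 True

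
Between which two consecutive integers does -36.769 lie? -37 and -36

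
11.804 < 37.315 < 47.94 True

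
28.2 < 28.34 True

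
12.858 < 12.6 False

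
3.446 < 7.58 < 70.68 True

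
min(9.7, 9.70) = 9.7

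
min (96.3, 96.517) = 96.3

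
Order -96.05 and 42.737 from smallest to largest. -96.05, 42.737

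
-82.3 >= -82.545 True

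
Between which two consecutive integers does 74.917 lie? 74 and 75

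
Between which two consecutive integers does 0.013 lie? 0 and 1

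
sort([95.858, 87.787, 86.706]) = [86.706, 87.787, 95.858]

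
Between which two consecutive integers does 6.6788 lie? 6 and 7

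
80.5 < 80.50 False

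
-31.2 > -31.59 True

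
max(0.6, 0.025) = 0.6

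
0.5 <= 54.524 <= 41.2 False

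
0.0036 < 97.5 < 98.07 True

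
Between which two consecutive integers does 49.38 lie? 49 and 50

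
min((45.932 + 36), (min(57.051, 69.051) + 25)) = 81.932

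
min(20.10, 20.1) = 20.10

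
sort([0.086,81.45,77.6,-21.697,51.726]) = [-21.697,0.086,51.726,77.6,81.45]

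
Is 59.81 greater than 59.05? Yes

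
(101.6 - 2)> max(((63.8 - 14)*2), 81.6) False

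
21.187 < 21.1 False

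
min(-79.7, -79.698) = -79.7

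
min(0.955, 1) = 0.955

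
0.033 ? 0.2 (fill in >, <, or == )<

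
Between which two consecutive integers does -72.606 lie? -73 and -72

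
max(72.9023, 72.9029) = 72.9029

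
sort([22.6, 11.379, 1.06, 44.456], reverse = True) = [44.456, 22.6, 11.379, 1.06]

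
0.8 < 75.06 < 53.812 False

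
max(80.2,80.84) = 80.84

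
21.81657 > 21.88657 False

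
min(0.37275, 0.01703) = 0.01703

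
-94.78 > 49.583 False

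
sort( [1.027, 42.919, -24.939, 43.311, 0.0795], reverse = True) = [43.311, 42.919, 1.027, 0.0795, -24.939]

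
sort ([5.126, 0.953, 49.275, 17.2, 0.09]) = [0.09, 0.953, 5.126, 17.2, 49.275]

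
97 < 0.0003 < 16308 False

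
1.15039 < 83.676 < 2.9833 False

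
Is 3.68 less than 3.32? No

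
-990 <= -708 True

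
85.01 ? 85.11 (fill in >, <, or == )<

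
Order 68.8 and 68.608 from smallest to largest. 68.608, 68.8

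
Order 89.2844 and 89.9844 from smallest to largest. 89.2844, 89.9844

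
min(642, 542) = 542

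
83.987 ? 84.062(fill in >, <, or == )<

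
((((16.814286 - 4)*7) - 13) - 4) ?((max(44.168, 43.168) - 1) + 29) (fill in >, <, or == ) >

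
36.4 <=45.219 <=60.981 True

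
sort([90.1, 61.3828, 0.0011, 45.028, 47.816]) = [0.0011, 45.028, 47.816, 61.3828, 90.1]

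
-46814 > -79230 True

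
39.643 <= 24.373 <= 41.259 False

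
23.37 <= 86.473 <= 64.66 False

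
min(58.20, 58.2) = 58.20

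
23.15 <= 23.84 True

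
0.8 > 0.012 True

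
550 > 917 False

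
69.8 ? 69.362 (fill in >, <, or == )>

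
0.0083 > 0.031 False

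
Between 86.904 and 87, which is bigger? 87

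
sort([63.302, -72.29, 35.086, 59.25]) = [-72.29, 35.086, 59.25, 63.302]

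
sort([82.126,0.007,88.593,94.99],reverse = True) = [94.99,88.593,82.126,0.007]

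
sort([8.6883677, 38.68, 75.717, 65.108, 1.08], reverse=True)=[75.717, 65.108, 38.68, 8.6883677, 1.08]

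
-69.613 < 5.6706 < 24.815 True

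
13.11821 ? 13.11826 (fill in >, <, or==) <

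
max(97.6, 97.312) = 97.6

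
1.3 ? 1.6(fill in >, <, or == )<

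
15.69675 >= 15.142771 True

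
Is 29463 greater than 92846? No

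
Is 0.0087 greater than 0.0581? No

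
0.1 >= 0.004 True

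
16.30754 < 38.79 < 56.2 True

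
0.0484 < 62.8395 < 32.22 False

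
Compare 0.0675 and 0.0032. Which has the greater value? 0.0675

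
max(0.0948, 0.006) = 0.0948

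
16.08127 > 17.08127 False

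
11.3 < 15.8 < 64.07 True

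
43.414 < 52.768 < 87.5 True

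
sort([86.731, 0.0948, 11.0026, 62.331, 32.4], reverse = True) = [86.731, 62.331, 32.4, 11.0026, 0.0948]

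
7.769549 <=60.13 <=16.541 False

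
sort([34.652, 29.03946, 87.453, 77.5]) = [29.03946, 34.652, 77.5, 87.453]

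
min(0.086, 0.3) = 0.086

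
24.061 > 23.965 True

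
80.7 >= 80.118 True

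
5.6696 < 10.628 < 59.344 True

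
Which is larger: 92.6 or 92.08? 92.6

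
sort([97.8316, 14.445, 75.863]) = [14.445, 75.863, 97.8316]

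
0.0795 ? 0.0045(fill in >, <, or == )>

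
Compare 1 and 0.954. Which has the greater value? 1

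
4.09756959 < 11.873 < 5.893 False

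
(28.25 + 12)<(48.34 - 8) True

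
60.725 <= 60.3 False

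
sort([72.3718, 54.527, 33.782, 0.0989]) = [0.0989, 33.782, 54.527, 72.3718]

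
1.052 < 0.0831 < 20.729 False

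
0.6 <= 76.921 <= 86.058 True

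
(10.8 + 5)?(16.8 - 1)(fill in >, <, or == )==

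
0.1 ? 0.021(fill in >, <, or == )>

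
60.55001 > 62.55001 False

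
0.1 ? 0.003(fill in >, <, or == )>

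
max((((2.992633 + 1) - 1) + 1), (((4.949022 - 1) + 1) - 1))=3.992633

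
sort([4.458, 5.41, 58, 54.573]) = [4.458, 5.41, 54.573, 58]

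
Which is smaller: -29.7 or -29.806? -29.806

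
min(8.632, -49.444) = -49.444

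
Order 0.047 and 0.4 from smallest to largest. 0.047, 0.4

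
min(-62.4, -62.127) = -62.4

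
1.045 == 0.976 False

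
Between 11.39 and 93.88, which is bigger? 93.88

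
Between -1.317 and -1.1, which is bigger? -1.1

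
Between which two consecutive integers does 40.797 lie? 40 and 41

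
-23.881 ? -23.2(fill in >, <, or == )<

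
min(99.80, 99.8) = 99.80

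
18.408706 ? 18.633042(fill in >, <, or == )<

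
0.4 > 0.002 True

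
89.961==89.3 False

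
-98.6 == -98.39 False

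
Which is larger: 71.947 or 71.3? 71.947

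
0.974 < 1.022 True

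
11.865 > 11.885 False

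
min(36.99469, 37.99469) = 36.99469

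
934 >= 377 True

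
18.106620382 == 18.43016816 False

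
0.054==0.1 False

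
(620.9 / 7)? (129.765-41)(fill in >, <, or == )<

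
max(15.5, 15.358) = 15.5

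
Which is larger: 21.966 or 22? 22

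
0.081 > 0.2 False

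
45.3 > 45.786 False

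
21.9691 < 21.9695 True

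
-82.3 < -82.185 True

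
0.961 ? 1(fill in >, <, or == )<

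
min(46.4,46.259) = 46.259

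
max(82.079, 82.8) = 82.8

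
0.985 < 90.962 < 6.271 False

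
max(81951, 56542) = 81951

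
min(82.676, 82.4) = 82.4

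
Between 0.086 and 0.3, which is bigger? 0.3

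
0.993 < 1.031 True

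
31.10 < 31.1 False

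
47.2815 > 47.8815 False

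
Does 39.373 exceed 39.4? No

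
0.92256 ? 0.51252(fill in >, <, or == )>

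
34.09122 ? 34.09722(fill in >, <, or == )<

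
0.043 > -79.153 True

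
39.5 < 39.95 True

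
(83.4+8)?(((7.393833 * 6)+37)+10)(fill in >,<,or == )>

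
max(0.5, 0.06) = 0.5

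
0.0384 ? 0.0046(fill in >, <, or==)>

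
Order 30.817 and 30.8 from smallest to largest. 30.8, 30.817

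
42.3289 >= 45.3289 False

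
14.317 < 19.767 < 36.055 True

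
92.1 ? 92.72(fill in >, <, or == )<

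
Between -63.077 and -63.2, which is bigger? -63.077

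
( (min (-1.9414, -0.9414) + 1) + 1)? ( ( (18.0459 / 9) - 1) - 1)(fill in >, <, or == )>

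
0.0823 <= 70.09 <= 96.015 True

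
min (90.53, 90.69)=90.53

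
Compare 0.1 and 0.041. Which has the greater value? 0.1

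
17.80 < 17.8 False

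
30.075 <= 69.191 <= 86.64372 True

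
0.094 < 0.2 True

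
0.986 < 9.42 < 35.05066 True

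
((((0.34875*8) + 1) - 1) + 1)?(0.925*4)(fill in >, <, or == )>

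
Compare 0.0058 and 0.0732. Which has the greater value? 0.0732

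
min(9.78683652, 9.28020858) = 9.28020858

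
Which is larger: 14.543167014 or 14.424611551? 14.543167014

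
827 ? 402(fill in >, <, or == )>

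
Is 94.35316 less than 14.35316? No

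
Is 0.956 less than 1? Yes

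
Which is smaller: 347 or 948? 347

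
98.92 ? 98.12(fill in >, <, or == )>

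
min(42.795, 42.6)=42.6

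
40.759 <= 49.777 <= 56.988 True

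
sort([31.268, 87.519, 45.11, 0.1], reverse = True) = [87.519, 45.11, 31.268, 0.1]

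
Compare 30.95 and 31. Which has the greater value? 31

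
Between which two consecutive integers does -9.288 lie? -10 and -9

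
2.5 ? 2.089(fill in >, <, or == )>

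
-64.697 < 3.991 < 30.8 True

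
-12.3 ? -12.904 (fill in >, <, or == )>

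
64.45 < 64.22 False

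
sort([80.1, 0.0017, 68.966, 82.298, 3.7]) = [0.0017, 3.7, 68.966, 80.1, 82.298]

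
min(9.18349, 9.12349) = 9.12349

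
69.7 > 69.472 True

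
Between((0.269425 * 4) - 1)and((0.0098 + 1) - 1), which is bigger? ((0.269425 * 4) - 1)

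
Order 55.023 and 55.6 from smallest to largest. 55.023, 55.6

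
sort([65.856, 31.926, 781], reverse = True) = [781, 65.856, 31.926]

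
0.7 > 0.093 True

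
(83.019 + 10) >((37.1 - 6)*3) False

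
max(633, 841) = 841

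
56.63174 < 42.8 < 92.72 False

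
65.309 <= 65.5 True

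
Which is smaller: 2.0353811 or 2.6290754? 2.0353811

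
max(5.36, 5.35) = 5.36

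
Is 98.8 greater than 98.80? No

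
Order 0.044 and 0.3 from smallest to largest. 0.044, 0.3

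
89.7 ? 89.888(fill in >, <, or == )<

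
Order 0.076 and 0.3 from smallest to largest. 0.076, 0.3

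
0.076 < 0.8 True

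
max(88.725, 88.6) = 88.725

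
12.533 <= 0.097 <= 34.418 False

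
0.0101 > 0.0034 True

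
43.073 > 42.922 True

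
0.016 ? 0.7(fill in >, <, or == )<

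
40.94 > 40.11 True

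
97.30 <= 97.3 True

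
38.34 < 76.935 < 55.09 False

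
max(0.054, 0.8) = 0.8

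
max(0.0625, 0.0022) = 0.0625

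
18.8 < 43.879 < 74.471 True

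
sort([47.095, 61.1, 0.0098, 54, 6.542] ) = [0.0098, 6.542, 47.095, 54, 61.1]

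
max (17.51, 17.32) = 17.51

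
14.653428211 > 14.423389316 True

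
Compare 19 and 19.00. They are equal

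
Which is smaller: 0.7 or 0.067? 0.067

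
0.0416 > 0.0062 True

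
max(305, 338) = 338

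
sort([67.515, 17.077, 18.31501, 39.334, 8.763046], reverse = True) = [67.515, 39.334, 18.31501, 17.077, 8.763046]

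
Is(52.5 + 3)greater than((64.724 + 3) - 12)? No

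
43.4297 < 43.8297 True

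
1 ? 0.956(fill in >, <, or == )>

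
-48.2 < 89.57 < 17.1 False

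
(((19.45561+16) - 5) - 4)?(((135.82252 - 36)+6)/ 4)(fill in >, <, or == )<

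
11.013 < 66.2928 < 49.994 False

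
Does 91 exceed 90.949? Yes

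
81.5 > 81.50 False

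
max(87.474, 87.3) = 87.474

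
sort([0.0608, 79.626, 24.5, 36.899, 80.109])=[0.0608, 24.5, 36.899, 79.626, 80.109]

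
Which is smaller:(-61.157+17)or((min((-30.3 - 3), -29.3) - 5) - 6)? ((min((-30.3 - 3), -29.3) - 5) - 6)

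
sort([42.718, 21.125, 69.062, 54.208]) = [21.125, 42.718, 54.208, 69.062]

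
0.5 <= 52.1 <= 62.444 True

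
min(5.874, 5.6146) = 5.6146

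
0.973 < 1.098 True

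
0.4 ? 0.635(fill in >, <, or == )<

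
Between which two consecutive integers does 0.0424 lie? 0 and 1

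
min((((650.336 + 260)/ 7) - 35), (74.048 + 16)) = 90.048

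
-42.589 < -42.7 False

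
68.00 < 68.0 False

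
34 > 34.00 False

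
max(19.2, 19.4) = 19.4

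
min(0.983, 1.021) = 0.983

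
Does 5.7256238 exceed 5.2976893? Yes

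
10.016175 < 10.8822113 True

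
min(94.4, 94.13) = 94.13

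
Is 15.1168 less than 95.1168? Yes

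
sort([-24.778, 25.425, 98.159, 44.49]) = [-24.778, 25.425, 44.49, 98.159]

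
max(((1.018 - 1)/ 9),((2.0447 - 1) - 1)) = 0.0447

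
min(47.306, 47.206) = 47.206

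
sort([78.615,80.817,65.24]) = [65.24,78.615,80.817]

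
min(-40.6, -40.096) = -40.6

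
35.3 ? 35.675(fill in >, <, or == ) <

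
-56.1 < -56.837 False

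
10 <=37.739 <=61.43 True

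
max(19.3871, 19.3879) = 19.3879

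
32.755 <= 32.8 True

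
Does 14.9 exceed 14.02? Yes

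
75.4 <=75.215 False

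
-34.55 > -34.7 True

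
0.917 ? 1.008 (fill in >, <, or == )<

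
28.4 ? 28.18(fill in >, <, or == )>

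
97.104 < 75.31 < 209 False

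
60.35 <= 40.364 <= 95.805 False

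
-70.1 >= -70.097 False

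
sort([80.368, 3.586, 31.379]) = [3.586, 31.379, 80.368]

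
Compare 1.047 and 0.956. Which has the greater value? 1.047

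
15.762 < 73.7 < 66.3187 False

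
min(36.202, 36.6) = 36.202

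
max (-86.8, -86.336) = -86.336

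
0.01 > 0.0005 True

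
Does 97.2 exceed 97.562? No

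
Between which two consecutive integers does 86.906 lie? 86 and 87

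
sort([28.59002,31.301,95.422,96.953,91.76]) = [28.59002,31.301,91.76,95.422,96.953]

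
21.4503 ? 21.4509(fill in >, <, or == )<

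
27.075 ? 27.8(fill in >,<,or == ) <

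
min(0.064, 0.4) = 0.064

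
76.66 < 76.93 True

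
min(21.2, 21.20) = 21.2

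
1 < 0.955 False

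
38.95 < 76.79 True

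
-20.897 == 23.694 False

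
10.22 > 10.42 False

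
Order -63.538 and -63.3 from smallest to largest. -63.538, -63.3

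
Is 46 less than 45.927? No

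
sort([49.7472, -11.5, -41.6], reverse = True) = [49.7472, -11.5, -41.6]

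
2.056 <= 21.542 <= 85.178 True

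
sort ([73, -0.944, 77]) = [-0.944, 73, 77]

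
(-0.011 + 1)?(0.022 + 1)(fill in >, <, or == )<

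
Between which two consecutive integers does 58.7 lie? 58 and 59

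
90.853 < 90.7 False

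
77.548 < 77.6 True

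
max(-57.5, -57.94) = -57.5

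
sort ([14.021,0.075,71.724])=[0.075,14.021,71.724]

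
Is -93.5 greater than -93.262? No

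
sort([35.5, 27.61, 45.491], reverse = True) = [45.491, 35.5, 27.61]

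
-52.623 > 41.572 False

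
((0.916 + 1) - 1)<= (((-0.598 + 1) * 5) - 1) True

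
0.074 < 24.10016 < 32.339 True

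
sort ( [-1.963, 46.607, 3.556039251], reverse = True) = [46.607, 3.556039251, -1.963]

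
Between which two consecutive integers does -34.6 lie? -35 and -34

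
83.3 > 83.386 False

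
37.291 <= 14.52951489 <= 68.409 False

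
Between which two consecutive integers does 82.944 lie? 82 and 83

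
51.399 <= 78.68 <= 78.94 True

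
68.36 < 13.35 False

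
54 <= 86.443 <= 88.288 True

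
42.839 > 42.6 True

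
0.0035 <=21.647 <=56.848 True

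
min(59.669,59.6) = 59.6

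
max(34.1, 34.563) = 34.563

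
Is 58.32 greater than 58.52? No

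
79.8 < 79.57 False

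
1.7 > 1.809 False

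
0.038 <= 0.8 True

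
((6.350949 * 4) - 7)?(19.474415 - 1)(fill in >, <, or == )<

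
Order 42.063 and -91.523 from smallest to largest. -91.523, 42.063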